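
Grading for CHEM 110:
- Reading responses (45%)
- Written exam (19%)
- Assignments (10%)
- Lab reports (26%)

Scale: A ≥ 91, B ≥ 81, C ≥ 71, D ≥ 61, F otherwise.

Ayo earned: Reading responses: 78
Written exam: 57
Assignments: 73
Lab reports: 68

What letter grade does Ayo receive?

D

Weighted total:
  Reading responses 78 × 0.45 = 35.1
  Written exam 57 × 0.19 = 10.83
  Assignments 73 × 0.1 = 7.3
  Lab reports 68 × 0.26 = 17.68
Sum = 70.91
70.91 is ≥ 61 and < 71 → D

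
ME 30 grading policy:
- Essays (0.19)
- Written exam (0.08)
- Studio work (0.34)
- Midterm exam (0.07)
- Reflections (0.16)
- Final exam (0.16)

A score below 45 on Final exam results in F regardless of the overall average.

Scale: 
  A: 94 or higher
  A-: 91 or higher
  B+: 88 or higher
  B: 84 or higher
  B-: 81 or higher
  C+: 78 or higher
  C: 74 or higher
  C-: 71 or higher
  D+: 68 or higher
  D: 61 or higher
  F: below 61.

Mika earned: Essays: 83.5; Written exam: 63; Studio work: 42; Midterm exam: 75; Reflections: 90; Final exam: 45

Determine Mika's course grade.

D

Final exam score 45 ≥ 45: minimum met.
Weighted total:
  Essays 83.5 × 0.19 = 15.865
  Written exam 63 × 0.08 = 5.04
  Studio work 42 × 0.34 = 14.28
  Midterm exam 75 × 0.07 = 5.25
  Reflections 90 × 0.16 = 14.4
  Final exam 45 × 0.16 = 7.2
Sum = 62.035
62.035 is ≥ 61 and < 68 → D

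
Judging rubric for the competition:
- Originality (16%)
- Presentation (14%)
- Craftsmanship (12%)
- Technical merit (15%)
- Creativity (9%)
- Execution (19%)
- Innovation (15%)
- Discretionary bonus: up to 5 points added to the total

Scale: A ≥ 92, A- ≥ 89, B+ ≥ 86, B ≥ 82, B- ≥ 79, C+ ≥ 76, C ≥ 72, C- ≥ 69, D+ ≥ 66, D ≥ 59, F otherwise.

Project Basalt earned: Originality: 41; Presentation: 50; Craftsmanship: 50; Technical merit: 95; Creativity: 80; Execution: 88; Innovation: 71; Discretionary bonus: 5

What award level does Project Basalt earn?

C

Weighted total:
  Originality 41 × 0.16 = 6.56
  Presentation 50 × 0.14 = 7
  Craftsmanship 50 × 0.12 = 6
  Technical merit 95 × 0.15 = 14.25
  Creativity 80 × 0.09 = 7.2
  Execution 88 × 0.19 = 16.72
  Innovation 71 × 0.15 = 10.65
Sum = 68.38
Discretionary bonus: 68.38 + 5 = 73.38
73.38 is ≥ 72 and < 76 → C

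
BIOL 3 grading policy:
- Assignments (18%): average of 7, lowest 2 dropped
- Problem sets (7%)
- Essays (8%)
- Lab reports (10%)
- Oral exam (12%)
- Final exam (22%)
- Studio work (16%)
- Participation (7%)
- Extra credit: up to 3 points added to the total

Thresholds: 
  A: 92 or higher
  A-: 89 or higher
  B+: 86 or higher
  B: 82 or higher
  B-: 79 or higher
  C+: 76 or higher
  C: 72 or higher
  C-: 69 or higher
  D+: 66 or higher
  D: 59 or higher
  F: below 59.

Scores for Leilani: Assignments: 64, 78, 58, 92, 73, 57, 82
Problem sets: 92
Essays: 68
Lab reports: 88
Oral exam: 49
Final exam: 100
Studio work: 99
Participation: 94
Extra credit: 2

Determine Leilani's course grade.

Assignments: drop 57, 58 → average of remaining 5 = 389/5 = 77.8
Weighted total:
  Assignments 77.8 × 0.18 = 14.004
  Problem sets 92 × 0.07 = 6.44
  Essays 68 × 0.08 = 5.44
  Lab reports 88 × 0.1 = 8.8
  Oral exam 49 × 0.12 = 5.88
  Final exam 100 × 0.22 = 22
  Studio work 99 × 0.16 = 15.84
  Participation 94 × 0.07 = 6.58
Sum = 84.984
Extra credit: 84.984 + 2 = 86.984
86.984 is ≥ 86 and < 89 → B+

B+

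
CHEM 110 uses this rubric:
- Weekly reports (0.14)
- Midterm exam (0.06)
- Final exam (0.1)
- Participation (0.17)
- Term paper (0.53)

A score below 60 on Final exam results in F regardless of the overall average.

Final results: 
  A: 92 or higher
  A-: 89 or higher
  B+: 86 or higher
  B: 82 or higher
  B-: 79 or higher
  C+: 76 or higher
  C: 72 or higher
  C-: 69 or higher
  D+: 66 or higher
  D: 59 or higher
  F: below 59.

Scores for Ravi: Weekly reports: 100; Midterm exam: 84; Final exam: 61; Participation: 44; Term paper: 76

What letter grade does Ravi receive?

C

Final exam score 61 ≥ 60: minimum met.
Weighted total:
  Weekly reports 100 × 0.14 = 14
  Midterm exam 84 × 0.06 = 5.04
  Final exam 61 × 0.1 = 6.1
  Participation 44 × 0.17 = 7.48
  Term paper 76 × 0.53 = 40.28
Sum = 72.9
72.9 is ≥ 72 and < 76 → C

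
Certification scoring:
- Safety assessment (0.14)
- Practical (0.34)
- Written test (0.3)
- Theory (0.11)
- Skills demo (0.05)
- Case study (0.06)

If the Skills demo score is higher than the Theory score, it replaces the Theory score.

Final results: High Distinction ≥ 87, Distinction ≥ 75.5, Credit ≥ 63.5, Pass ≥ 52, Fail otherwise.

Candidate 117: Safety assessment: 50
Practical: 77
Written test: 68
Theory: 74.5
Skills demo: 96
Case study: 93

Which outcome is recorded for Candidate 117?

Credit

Skills demo (96) > Theory (74.5), so Theory counts as 96.
Weighted total:
  Safety assessment 50 × 0.14 = 7
  Practical 77 × 0.34 = 26.18
  Written test 68 × 0.3 = 20.4
  Theory 96 × 0.11 = 10.56
  Skills demo 96 × 0.05 = 4.8
  Case study 93 × 0.06 = 5.58
Sum = 74.52
74.52 is ≥ 63.5 and < 75.5 → Credit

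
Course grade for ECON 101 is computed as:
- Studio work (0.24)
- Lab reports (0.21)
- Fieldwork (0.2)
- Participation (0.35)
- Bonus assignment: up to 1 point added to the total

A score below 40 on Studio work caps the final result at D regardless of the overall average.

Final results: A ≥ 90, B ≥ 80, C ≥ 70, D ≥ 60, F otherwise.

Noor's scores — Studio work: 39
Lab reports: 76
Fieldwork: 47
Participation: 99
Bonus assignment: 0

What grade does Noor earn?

Studio work score 39 < 40: minimum not met.
Weighted total:
  Studio work 39 × 0.24 = 9.36
  Lab reports 76 × 0.21 = 15.96
  Fieldwork 47 × 0.2 = 9.4
  Participation 99 × 0.35 = 34.65
Sum = 69.37
Bonus assignment: 69.37 + 0 = 69.37
69.37 would be D; cap at D applies → D.

D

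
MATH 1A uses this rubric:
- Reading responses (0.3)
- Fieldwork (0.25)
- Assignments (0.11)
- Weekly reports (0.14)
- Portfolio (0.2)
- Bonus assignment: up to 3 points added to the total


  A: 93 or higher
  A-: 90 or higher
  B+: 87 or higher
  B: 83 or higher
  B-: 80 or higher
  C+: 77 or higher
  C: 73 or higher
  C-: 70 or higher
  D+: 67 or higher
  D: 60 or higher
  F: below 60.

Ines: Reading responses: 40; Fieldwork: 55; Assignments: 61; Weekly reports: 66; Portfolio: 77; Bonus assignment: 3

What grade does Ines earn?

Weighted total:
  Reading responses 40 × 0.3 = 12
  Fieldwork 55 × 0.25 = 13.75
  Assignments 61 × 0.11 = 6.71
  Weekly reports 66 × 0.14 = 9.24
  Portfolio 77 × 0.2 = 15.4
Sum = 57.1
Bonus assignment: 57.1 + 3 = 60.1
60.1 is ≥ 60 and < 67 → D

D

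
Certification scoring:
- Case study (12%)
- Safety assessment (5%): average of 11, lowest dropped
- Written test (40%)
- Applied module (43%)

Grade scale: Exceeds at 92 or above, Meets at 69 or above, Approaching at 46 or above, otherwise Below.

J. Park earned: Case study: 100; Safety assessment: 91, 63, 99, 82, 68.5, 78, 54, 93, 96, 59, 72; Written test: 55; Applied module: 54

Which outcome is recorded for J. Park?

Safety assessment: drop 54 → average of remaining 10 = 801.5/10 = 80.15
Weighted total:
  Case study 100 × 0.12 = 12
  Safety assessment 80.15 × 0.05 = 4.0075
  Written test 55 × 0.4 = 22
  Applied module 54 × 0.43 = 23.22
Sum = 61.2275
61.2275 is ≥ 46 and < 69 → Approaching

Approaching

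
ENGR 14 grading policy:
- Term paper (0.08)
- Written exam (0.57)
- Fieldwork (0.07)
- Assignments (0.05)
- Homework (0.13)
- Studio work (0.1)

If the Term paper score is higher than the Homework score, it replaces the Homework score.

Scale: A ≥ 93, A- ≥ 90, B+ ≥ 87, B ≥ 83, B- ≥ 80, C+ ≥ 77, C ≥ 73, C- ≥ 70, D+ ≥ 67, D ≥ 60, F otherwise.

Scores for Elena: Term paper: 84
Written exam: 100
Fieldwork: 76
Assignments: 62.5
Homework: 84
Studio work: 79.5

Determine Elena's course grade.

A-

Term paper (84) ≤ Homework (84), so Homework stays at 84.
Weighted total:
  Term paper 84 × 0.08 = 6.72
  Written exam 100 × 0.57 = 57
  Fieldwork 76 × 0.07 = 5.32
  Assignments 62.5 × 0.05 = 3.125
  Homework 84 × 0.13 = 10.92
  Studio work 79.5 × 0.1 = 7.95
Sum = 91.035
91.035 is ≥ 90 and < 93 → A-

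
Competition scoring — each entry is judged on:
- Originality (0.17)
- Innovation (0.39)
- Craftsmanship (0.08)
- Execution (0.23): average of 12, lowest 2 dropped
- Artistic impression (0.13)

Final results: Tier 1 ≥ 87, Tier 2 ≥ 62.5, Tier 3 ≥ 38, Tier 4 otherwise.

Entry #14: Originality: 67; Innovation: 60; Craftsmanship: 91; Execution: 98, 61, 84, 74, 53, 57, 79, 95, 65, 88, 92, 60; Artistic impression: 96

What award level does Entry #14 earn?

Tier 2

Execution: drop 53, 57 → average of remaining 10 = 796/10 = 79.6
Weighted total:
  Originality 67 × 0.17 = 11.39
  Innovation 60 × 0.39 = 23.4
  Craftsmanship 91 × 0.08 = 7.28
  Execution 79.6 × 0.23 = 18.308
  Artistic impression 96 × 0.13 = 12.48
Sum = 72.858
72.858 is ≥ 62.5 and < 87 → Tier 2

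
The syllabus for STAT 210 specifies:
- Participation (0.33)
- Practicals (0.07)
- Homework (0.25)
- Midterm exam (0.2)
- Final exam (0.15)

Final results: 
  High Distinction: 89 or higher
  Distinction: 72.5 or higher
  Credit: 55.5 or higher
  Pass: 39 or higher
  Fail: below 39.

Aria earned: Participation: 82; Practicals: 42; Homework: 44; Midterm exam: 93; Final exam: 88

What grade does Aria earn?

Weighted total:
  Participation 82 × 0.33 = 27.06
  Practicals 42 × 0.07 = 2.94
  Homework 44 × 0.25 = 11
  Midterm exam 93 × 0.2 = 18.6
  Final exam 88 × 0.15 = 13.2
Sum = 72.8
72.8 is ≥ 72.5 and < 89 → Distinction

Distinction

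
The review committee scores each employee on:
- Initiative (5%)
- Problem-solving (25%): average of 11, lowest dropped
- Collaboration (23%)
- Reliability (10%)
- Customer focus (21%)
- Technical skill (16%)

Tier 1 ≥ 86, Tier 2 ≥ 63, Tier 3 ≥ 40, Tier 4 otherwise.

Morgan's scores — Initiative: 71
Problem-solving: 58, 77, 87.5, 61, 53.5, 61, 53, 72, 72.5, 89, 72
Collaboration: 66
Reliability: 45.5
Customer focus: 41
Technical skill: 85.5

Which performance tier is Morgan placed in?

Problem-solving: drop 53 → average of remaining 10 = 703.5/10 = 70.35
Weighted total:
  Initiative 71 × 0.05 = 3.55
  Problem-solving 70.35 × 0.25 = 17.5875
  Collaboration 66 × 0.23 = 15.18
  Reliability 45.5 × 0.1 = 4.55
  Customer focus 41 × 0.21 = 8.61
  Technical skill 85.5 × 0.16 = 13.68
Sum = 63.1575
63.1575 is ≥ 63 and < 86 → Tier 2

Tier 2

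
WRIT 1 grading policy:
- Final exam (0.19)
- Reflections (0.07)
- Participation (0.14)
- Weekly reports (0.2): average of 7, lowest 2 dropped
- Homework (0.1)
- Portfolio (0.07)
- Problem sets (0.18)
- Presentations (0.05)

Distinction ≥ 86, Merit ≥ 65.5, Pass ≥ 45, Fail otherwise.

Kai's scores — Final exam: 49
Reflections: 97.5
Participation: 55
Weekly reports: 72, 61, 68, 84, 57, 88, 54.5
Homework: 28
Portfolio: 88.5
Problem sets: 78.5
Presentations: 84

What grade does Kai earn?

Merit

Weekly reports: drop 54.5, 57 → average of remaining 5 = 373/5 = 74.6
Weighted total:
  Final exam 49 × 0.19 = 9.31
  Reflections 97.5 × 0.07 = 6.825
  Participation 55 × 0.14 = 7.7
  Weekly reports 74.6 × 0.2 = 14.92
  Homework 28 × 0.1 = 2.8
  Portfolio 88.5 × 0.07 = 6.195
  Problem sets 78.5 × 0.18 = 14.13
  Presentations 84 × 0.05 = 4.2
Sum = 66.08
66.08 is ≥ 65.5 and < 86 → Merit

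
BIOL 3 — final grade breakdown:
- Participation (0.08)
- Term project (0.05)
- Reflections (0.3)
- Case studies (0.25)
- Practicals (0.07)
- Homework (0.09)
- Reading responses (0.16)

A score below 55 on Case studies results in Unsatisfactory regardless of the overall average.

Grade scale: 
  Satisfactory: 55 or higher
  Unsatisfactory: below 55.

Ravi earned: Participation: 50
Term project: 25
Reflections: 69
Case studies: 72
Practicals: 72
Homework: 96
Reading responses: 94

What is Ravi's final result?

Satisfactory

Case studies score 72 ≥ 55: minimum met.
Weighted total:
  Participation 50 × 0.08 = 4
  Term project 25 × 0.05 = 1.25
  Reflections 69 × 0.3 = 20.7
  Case studies 72 × 0.25 = 18
  Practicals 72 × 0.07 = 5.04
  Homework 96 × 0.09 = 8.64
  Reading responses 94 × 0.16 = 15.04
Sum = 72.67
72.67 ≥ 55 → Satisfactory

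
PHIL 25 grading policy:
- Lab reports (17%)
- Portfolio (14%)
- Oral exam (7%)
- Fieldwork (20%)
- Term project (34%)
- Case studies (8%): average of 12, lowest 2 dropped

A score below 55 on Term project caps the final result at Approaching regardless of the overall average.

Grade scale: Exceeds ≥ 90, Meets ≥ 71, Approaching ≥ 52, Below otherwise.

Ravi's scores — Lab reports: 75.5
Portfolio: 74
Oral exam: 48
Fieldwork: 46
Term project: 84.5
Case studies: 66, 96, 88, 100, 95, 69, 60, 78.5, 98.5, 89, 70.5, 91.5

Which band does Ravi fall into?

Case studies: drop 60, 66 → average of remaining 10 = 876/10 = 87.6
Term project score 84.5 ≥ 55: minimum met.
Weighted total:
  Lab reports 75.5 × 0.17 = 12.835
  Portfolio 74 × 0.14 = 10.36
  Oral exam 48 × 0.07 = 3.36
  Fieldwork 46 × 0.2 = 9.2
  Term project 84.5 × 0.34 = 28.73
  Case studies 87.6 × 0.08 = 7.008
Sum = 71.493
71.493 is ≥ 71 and < 90 → Meets

Meets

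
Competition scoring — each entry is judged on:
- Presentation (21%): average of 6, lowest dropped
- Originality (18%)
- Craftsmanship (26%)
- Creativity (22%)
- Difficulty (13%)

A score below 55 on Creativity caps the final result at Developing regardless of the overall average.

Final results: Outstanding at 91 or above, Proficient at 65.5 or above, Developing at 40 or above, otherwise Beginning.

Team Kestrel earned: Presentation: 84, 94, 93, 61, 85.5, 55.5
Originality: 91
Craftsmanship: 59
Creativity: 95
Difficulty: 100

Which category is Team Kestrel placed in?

Proficient

Presentation: drop 55.5 → average of remaining 5 = 417.5/5 = 83.5
Creativity score 95 ≥ 55: minimum met.
Weighted total:
  Presentation 83.5 × 0.21 = 17.535
  Originality 91 × 0.18 = 16.38
  Craftsmanship 59 × 0.26 = 15.34
  Creativity 95 × 0.22 = 20.9
  Difficulty 100 × 0.13 = 13
Sum = 83.155
83.155 is ≥ 65.5 and < 91 → Proficient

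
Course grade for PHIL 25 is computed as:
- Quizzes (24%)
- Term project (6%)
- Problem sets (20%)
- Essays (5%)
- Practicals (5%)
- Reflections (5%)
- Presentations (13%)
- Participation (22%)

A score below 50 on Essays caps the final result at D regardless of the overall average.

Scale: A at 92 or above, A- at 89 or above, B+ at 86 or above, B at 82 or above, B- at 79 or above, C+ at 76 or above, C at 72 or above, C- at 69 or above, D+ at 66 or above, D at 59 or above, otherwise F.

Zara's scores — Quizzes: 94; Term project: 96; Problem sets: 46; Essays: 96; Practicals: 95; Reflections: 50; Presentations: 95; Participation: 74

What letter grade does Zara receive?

Essays score 96 ≥ 50: minimum met.
Weighted total:
  Quizzes 94 × 0.24 = 22.56
  Term project 96 × 0.06 = 5.76
  Problem sets 46 × 0.2 = 9.2
  Essays 96 × 0.05 = 4.8
  Practicals 95 × 0.05 = 4.75
  Reflections 50 × 0.05 = 2.5
  Presentations 95 × 0.13 = 12.35
  Participation 74 × 0.22 = 16.28
Sum = 78.2
78.2 is ≥ 76 and < 79 → C+

C+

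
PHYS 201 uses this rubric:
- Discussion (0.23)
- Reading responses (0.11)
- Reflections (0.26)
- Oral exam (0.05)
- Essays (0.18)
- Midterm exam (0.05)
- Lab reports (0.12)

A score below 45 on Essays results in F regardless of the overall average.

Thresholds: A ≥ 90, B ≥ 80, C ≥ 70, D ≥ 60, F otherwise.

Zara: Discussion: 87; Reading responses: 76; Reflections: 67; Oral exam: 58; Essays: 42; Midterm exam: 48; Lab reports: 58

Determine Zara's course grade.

Essays score 42 < 45: minimum not met.
Weighted total:
  Discussion 87 × 0.23 = 20.01
  Reading responses 76 × 0.11 = 8.36
  Reflections 67 × 0.26 = 17.42
  Oral exam 58 × 0.05 = 2.9
  Essays 42 × 0.18 = 7.56
  Midterm exam 48 × 0.05 = 2.4
  Lab reports 58 × 0.12 = 6.96
Sum = 65.61
Because the Essays minimum was not met, the result is F.

F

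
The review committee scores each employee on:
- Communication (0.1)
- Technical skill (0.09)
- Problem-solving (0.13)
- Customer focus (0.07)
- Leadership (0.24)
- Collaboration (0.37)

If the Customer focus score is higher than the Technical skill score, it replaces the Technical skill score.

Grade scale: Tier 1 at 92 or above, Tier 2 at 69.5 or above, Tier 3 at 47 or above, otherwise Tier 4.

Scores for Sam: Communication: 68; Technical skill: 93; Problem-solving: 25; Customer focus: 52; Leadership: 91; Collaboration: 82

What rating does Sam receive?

Tier 2

Customer focus (52) ≤ Technical skill (93), so Technical skill stays at 93.
Weighted total:
  Communication 68 × 0.1 = 6.8
  Technical skill 93 × 0.09 = 8.37
  Problem-solving 25 × 0.13 = 3.25
  Customer focus 52 × 0.07 = 3.64
  Leadership 91 × 0.24 = 21.84
  Collaboration 82 × 0.37 = 30.34
Sum = 74.24
74.24 is ≥ 69.5 and < 92 → Tier 2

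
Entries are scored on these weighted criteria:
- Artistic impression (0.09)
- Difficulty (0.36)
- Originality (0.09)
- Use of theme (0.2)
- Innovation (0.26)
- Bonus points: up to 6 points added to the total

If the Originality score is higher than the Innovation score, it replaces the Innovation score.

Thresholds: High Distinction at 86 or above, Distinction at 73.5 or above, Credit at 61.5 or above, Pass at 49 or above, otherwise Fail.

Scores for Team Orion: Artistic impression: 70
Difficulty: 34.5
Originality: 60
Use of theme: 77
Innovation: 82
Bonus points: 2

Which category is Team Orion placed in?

Originality (60) ≤ Innovation (82), so Innovation stays at 82.
Weighted total:
  Artistic impression 70 × 0.09 = 6.3
  Difficulty 34.5 × 0.36 = 12.42
  Originality 60 × 0.09 = 5.4
  Use of theme 77 × 0.2 = 15.4
  Innovation 82 × 0.26 = 21.32
Sum = 60.84
Bonus points: 60.84 + 2 = 62.84
62.84 is ≥ 61.5 and < 73.5 → Credit

Credit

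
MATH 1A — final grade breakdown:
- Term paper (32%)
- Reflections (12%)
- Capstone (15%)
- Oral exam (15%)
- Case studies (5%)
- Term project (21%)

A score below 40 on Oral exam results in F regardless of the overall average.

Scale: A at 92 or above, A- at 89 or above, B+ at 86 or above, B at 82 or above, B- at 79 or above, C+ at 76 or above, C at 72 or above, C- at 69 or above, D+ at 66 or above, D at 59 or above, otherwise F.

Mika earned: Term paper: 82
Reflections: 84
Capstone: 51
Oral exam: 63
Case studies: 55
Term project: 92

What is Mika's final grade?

C

Oral exam score 63 ≥ 40: minimum met.
Weighted total:
  Term paper 82 × 0.32 = 26.24
  Reflections 84 × 0.12 = 10.08
  Capstone 51 × 0.15 = 7.65
  Oral exam 63 × 0.15 = 9.45
  Case studies 55 × 0.05 = 2.75
  Term project 92 × 0.21 = 19.32
Sum = 75.49
75.49 is ≥ 72 and < 76 → C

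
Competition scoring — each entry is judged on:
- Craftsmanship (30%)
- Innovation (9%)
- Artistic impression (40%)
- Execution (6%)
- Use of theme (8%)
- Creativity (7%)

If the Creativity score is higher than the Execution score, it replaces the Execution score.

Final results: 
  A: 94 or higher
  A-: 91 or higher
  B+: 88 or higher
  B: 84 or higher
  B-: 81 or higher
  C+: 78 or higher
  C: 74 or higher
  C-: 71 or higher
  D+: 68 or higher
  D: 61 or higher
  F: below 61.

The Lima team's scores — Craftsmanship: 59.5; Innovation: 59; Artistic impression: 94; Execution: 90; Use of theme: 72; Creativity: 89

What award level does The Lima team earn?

Creativity (89) ≤ Execution (90), so Execution stays at 90.
Weighted total:
  Craftsmanship 59.5 × 0.3 = 17.85
  Innovation 59 × 0.09 = 5.31
  Artistic impression 94 × 0.4 = 37.6
  Execution 90 × 0.06 = 5.4
  Use of theme 72 × 0.08 = 5.76
  Creativity 89 × 0.07 = 6.23
Sum = 78.15
78.15 is ≥ 78 and < 81 → C+

C+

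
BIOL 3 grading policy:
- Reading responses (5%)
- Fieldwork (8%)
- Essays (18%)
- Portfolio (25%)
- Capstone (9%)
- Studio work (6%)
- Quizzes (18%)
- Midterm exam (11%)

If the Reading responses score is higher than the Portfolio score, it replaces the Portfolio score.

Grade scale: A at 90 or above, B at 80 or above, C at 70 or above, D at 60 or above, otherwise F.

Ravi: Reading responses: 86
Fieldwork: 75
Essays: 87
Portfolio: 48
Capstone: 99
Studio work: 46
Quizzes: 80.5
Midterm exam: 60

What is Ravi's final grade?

B

Reading responses (86) > Portfolio (48), so Portfolio counts as 86.
Weighted total:
  Reading responses 86 × 0.05 = 4.3
  Fieldwork 75 × 0.08 = 6
  Essays 87 × 0.18 = 15.66
  Portfolio 86 × 0.25 = 21.5
  Capstone 99 × 0.09 = 8.91
  Studio work 46 × 0.06 = 2.76
  Quizzes 80.5 × 0.18 = 14.49
  Midterm exam 60 × 0.11 = 6.6
Sum = 80.22
80.22 is ≥ 80 and < 90 → B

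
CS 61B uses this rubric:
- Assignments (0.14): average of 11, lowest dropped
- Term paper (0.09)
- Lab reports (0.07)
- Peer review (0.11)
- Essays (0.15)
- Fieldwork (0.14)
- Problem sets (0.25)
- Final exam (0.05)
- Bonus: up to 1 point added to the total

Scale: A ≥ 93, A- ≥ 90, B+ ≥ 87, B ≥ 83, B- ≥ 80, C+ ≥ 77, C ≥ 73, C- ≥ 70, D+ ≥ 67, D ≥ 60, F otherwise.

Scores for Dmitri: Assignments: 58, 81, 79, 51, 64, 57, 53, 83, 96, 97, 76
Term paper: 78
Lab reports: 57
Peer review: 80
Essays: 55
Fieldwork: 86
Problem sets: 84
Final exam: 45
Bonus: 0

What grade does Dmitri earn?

C

Assignments: drop 51 → average of remaining 10 = 744/10 = 74.4
Weighted total:
  Assignments 74.4 × 0.14 = 10.416
  Term paper 78 × 0.09 = 7.02
  Lab reports 57 × 0.07 = 3.99
  Peer review 80 × 0.11 = 8.8
  Essays 55 × 0.15 = 8.25
  Fieldwork 86 × 0.14 = 12.04
  Problem sets 84 × 0.25 = 21
  Final exam 45 × 0.05 = 2.25
Sum = 73.766
Bonus: 73.766 + 0 = 73.766
73.766 is ≥ 73 and < 77 → C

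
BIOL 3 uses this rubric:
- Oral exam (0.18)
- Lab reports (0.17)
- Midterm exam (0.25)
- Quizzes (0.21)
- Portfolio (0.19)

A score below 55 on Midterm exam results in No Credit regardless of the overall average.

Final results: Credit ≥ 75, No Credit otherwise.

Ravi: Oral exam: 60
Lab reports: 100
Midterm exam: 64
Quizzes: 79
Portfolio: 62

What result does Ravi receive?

No Credit

Midterm exam score 64 ≥ 55: minimum met.
Weighted total:
  Oral exam 60 × 0.18 = 10.8
  Lab reports 100 × 0.17 = 17
  Midterm exam 64 × 0.25 = 16
  Quizzes 79 × 0.21 = 16.59
  Portfolio 62 × 0.19 = 11.78
Sum = 72.17
72.17 < 75 → No Credit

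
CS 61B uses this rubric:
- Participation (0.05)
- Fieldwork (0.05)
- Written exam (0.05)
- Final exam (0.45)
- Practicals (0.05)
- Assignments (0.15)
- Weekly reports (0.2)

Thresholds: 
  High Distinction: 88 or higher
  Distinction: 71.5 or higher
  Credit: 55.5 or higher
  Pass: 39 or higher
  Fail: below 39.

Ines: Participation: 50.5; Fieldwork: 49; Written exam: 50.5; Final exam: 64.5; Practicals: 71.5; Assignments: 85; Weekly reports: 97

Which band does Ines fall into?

Weighted total:
  Participation 50.5 × 0.05 = 2.525
  Fieldwork 49 × 0.05 = 2.45
  Written exam 50.5 × 0.05 = 2.525
  Final exam 64.5 × 0.45 = 29.025
  Practicals 71.5 × 0.05 = 3.575
  Assignments 85 × 0.15 = 12.75
  Weekly reports 97 × 0.2 = 19.4
Sum = 72.25
72.25 is ≥ 71.5 and < 88 → Distinction

Distinction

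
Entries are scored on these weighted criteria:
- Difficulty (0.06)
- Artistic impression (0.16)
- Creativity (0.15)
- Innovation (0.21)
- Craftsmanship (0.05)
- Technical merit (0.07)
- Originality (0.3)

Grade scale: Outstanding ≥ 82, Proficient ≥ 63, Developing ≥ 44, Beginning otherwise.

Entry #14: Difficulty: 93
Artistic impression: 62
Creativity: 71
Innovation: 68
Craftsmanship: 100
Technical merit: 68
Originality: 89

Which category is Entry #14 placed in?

Proficient

Weighted total:
  Difficulty 93 × 0.06 = 5.58
  Artistic impression 62 × 0.16 = 9.92
  Creativity 71 × 0.15 = 10.65
  Innovation 68 × 0.21 = 14.28
  Craftsmanship 100 × 0.05 = 5
  Technical merit 68 × 0.07 = 4.76
  Originality 89 × 0.3 = 26.7
Sum = 76.89
76.89 is ≥ 63 and < 82 → Proficient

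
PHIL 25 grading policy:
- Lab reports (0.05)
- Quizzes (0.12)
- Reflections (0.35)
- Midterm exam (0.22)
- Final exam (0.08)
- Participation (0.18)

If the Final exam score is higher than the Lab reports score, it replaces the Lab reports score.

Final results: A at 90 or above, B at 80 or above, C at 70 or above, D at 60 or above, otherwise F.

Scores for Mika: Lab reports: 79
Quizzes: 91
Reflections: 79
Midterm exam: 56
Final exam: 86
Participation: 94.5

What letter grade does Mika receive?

Final exam (86) > Lab reports (79), so Lab reports counts as 86.
Weighted total:
  Lab reports 86 × 0.05 = 4.3
  Quizzes 91 × 0.12 = 10.92
  Reflections 79 × 0.35 = 27.65
  Midterm exam 56 × 0.22 = 12.32
  Final exam 86 × 0.08 = 6.88
  Participation 94.5 × 0.18 = 17.01
Sum = 79.08
79.08 is ≥ 70 and < 80 → C

C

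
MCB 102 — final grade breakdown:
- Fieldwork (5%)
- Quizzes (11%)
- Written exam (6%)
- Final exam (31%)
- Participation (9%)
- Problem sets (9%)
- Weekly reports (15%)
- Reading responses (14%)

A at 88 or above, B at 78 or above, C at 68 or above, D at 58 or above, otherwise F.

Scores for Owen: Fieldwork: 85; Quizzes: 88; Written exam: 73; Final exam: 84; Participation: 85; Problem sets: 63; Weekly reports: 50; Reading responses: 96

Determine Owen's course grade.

B

Weighted total:
  Fieldwork 85 × 0.05 = 4.25
  Quizzes 88 × 0.11 = 9.68
  Written exam 73 × 0.06 = 4.38
  Final exam 84 × 0.31 = 26.04
  Participation 85 × 0.09 = 7.65
  Problem sets 63 × 0.09 = 5.67
  Weekly reports 50 × 0.15 = 7.5
  Reading responses 96 × 0.14 = 13.44
Sum = 78.61
78.61 is ≥ 78 and < 88 → B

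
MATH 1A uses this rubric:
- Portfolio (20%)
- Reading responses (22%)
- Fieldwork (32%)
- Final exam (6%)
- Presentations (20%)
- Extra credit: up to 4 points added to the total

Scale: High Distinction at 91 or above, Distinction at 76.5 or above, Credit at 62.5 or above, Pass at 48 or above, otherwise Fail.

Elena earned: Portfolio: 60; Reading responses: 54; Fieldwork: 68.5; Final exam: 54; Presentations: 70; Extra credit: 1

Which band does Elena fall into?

Weighted total:
  Portfolio 60 × 0.2 = 12
  Reading responses 54 × 0.22 = 11.88
  Fieldwork 68.5 × 0.32 = 21.92
  Final exam 54 × 0.06 = 3.24
  Presentations 70 × 0.2 = 14
Sum = 63.04
Extra credit: 63.04 + 1 = 64.04
64.04 is ≥ 62.5 and < 76.5 → Credit

Credit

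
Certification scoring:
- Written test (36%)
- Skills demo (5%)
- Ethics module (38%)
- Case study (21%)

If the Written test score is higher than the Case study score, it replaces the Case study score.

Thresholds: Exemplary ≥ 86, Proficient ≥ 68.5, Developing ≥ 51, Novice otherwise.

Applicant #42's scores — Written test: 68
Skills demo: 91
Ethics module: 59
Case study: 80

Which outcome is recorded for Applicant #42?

Developing

Written test (68) ≤ Case study (80), so Case study stays at 80.
Weighted total:
  Written test 68 × 0.36 = 24.48
  Skills demo 91 × 0.05 = 4.55
  Ethics module 59 × 0.38 = 22.42
  Case study 80 × 0.21 = 16.8
Sum = 68.25
68.25 is ≥ 51 and < 68.5 → Developing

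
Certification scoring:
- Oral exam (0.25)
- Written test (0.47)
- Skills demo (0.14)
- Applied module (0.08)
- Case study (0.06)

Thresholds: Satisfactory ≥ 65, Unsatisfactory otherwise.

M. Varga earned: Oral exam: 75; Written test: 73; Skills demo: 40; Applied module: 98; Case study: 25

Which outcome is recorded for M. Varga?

Weighted total:
  Oral exam 75 × 0.25 = 18.75
  Written test 73 × 0.47 = 34.31
  Skills demo 40 × 0.14 = 5.6
  Applied module 98 × 0.08 = 7.84
  Case study 25 × 0.06 = 1.5
Sum = 68
68 ≥ 65 → Satisfactory

Satisfactory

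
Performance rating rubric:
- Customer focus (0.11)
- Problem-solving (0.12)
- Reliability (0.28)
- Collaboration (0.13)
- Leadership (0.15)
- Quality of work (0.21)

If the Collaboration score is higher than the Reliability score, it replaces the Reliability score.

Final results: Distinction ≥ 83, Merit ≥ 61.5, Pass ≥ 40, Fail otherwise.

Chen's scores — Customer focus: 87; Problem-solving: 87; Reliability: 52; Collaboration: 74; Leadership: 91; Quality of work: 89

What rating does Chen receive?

Merit

Collaboration (74) > Reliability (52), so Reliability counts as 74.
Weighted total:
  Customer focus 87 × 0.11 = 9.57
  Problem-solving 87 × 0.12 = 10.44
  Reliability 74 × 0.28 = 20.72
  Collaboration 74 × 0.13 = 9.62
  Leadership 91 × 0.15 = 13.65
  Quality of work 89 × 0.21 = 18.69
Sum = 82.69
82.69 is ≥ 61.5 and < 83 → Merit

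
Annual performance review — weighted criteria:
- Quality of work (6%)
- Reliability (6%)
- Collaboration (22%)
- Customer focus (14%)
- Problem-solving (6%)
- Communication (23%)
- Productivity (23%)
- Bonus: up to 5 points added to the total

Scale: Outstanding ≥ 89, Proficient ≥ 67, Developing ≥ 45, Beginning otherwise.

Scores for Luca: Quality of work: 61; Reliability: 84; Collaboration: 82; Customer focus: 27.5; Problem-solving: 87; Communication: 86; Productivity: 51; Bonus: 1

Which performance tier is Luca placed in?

Weighted total:
  Quality of work 61 × 0.06 = 3.66
  Reliability 84 × 0.06 = 5.04
  Collaboration 82 × 0.22 = 18.04
  Customer focus 27.5 × 0.14 = 3.85
  Problem-solving 87 × 0.06 = 5.22
  Communication 86 × 0.23 = 19.78
  Productivity 51 × 0.23 = 11.73
Sum = 67.32
Bonus: 67.32 + 1 = 68.32
68.32 is ≥ 67 and < 89 → Proficient

Proficient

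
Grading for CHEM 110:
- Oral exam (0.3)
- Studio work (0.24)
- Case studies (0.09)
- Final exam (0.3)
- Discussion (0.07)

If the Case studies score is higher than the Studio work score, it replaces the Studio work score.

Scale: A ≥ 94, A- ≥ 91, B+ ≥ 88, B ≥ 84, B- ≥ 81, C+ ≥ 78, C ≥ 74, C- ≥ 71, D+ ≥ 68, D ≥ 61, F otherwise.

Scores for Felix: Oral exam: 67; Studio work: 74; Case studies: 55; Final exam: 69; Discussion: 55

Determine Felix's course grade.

Case studies (55) ≤ Studio work (74), so Studio work stays at 74.
Weighted total:
  Oral exam 67 × 0.3 = 20.1
  Studio work 74 × 0.24 = 17.76
  Case studies 55 × 0.09 = 4.95
  Final exam 69 × 0.3 = 20.7
  Discussion 55 × 0.07 = 3.85
Sum = 67.36
67.36 is ≥ 61 and < 68 → D

D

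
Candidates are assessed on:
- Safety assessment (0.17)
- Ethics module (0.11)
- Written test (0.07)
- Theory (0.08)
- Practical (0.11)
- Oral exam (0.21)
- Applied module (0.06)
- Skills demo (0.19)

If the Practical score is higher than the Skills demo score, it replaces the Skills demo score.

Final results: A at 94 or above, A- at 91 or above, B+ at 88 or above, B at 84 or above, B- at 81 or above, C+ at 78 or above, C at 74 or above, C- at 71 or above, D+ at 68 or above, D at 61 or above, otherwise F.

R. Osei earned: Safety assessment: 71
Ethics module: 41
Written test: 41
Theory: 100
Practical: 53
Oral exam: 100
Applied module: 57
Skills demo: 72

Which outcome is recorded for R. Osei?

Practical (53) ≤ Skills demo (72), so Skills demo stays at 72.
Weighted total:
  Safety assessment 71 × 0.17 = 12.07
  Ethics module 41 × 0.11 = 4.51
  Written test 41 × 0.07 = 2.87
  Theory 100 × 0.08 = 8
  Practical 53 × 0.11 = 5.83
  Oral exam 100 × 0.21 = 21
  Applied module 57 × 0.06 = 3.42
  Skills demo 72 × 0.19 = 13.68
Sum = 71.38
71.38 is ≥ 71 and < 74 → C-

C-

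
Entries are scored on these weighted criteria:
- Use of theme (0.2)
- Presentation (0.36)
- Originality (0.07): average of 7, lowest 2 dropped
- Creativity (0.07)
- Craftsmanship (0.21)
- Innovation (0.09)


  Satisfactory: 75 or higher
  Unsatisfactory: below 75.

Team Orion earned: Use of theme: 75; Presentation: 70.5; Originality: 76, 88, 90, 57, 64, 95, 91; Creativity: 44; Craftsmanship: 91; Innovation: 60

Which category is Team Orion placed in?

Unsatisfactory

Originality: drop 57, 64 → average of remaining 5 = 440/5 = 88
Weighted total:
  Use of theme 75 × 0.2 = 15
  Presentation 70.5 × 0.36 = 25.38
  Originality 88 × 0.07 = 6.16
  Creativity 44 × 0.07 = 3.08
  Craftsmanship 91 × 0.21 = 19.11
  Innovation 60 × 0.09 = 5.4
Sum = 74.13
74.13 < 75 → Unsatisfactory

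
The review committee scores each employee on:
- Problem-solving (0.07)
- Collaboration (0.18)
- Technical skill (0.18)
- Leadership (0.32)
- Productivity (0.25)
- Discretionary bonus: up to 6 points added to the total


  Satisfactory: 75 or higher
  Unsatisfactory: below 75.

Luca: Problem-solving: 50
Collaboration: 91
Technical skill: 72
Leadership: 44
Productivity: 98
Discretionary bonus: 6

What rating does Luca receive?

Weighted total:
  Problem-solving 50 × 0.07 = 3.5
  Collaboration 91 × 0.18 = 16.38
  Technical skill 72 × 0.18 = 12.96
  Leadership 44 × 0.32 = 14.08
  Productivity 98 × 0.25 = 24.5
Sum = 71.42
Discretionary bonus: 71.42 + 6 = 77.42
77.42 ≥ 75 → Satisfactory

Satisfactory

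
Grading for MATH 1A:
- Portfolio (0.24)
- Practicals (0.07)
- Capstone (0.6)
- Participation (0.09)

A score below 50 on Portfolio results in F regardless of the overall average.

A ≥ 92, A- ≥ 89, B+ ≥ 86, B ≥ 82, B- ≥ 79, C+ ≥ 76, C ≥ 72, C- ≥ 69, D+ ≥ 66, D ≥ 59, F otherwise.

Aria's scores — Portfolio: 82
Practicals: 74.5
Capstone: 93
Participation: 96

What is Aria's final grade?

Portfolio score 82 ≥ 50: minimum met.
Weighted total:
  Portfolio 82 × 0.24 = 19.68
  Practicals 74.5 × 0.07 = 5.215
  Capstone 93 × 0.6 = 55.8
  Participation 96 × 0.09 = 8.64
Sum = 89.335
89.335 is ≥ 89 and < 92 → A-

A-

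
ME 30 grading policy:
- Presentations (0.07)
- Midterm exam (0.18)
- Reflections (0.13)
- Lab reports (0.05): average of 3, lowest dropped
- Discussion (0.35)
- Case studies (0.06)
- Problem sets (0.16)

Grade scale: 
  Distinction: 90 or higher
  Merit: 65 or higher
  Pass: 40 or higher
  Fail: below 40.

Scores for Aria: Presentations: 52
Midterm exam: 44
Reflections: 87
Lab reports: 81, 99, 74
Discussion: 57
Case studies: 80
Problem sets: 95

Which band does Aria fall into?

Lab reports: drop 74 → average of remaining 2 = 180/2 = 90
Weighted total:
  Presentations 52 × 0.07 = 3.64
  Midterm exam 44 × 0.18 = 7.92
  Reflections 87 × 0.13 = 11.31
  Lab reports 90 × 0.05 = 4.5
  Discussion 57 × 0.35 = 19.95
  Case studies 80 × 0.06 = 4.8
  Problem sets 95 × 0.16 = 15.2
Sum = 67.32
67.32 is ≥ 65 and < 90 → Merit

Merit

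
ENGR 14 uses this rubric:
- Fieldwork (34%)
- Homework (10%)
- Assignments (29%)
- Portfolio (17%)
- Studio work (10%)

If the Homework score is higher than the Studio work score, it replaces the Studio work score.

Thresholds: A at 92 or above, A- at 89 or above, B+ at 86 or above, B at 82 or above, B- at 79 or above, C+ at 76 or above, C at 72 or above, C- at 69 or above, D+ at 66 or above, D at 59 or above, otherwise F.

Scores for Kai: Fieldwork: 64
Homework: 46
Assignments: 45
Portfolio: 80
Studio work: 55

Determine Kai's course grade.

Homework (46) ≤ Studio work (55), so Studio work stays at 55.
Weighted total:
  Fieldwork 64 × 0.34 = 21.76
  Homework 46 × 0.1 = 4.6
  Assignments 45 × 0.29 = 13.05
  Portfolio 80 × 0.17 = 13.6
  Studio work 55 × 0.1 = 5.5
Sum = 58.51
58.51 < 59 → F

F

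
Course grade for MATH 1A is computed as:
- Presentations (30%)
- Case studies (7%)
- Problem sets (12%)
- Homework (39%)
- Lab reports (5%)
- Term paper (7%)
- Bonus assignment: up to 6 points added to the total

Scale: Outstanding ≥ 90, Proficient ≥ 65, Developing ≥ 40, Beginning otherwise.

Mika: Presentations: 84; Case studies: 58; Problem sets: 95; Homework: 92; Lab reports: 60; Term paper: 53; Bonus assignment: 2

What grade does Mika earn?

Proficient

Weighted total:
  Presentations 84 × 0.3 = 25.2
  Case studies 58 × 0.07 = 4.06
  Problem sets 95 × 0.12 = 11.4
  Homework 92 × 0.39 = 35.88
  Lab reports 60 × 0.05 = 3
  Term paper 53 × 0.07 = 3.71
Sum = 83.25
Bonus assignment: 83.25 + 2 = 85.25
85.25 is ≥ 65 and < 90 → Proficient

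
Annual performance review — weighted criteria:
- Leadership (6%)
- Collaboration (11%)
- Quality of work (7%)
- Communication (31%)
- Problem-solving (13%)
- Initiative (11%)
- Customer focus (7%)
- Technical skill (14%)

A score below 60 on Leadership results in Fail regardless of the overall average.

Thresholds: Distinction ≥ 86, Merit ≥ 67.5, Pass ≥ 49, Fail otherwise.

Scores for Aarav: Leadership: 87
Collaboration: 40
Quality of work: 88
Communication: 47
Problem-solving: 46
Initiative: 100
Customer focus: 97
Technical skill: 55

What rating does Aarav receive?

Pass

Leadership score 87 ≥ 60: minimum met.
Weighted total:
  Leadership 87 × 0.06 = 5.22
  Collaboration 40 × 0.11 = 4.4
  Quality of work 88 × 0.07 = 6.16
  Communication 47 × 0.31 = 14.57
  Problem-solving 46 × 0.13 = 5.98
  Initiative 100 × 0.11 = 11
  Customer focus 97 × 0.07 = 6.79
  Technical skill 55 × 0.14 = 7.7
Sum = 61.82
61.82 is ≥ 49 and < 67.5 → Pass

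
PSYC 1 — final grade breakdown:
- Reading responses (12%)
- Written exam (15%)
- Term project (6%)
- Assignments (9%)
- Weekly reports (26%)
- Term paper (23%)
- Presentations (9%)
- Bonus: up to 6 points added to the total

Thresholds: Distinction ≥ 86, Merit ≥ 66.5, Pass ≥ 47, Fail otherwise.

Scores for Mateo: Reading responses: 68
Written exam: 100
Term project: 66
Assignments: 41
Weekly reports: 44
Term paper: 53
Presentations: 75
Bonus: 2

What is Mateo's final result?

Pass

Weighted total:
  Reading responses 68 × 0.12 = 8.16
  Written exam 100 × 0.15 = 15
  Term project 66 × 0.06 = 3.96
  Assignments 41 × 0.09 = 3.69
  Weekly reports 44 × 0.26 = 11.44
  Term paper 53 × 0.23 = 12.19
  Presentations 75 × 0.09 = 6.75
Sum = 61.19
Bonus: 61.19 + 2 = 63.19
63.19 is ≥ 47 and < 66.5 → Pass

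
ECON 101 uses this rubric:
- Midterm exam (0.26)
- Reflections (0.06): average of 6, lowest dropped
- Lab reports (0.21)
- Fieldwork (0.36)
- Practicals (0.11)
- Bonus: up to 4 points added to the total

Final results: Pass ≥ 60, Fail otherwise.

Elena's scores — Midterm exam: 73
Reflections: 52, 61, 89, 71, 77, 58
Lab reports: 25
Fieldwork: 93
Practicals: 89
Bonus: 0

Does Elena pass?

Pass

Reflections: drop 52 → average of remaining 5 = 356/5 = 71.2
Weighted total:
  Midterm exam 73 × 0.26 = 18.98
  Reflections 71.2 × 0.06 = 4.272
  Lab reports 25 × 0.21 = 5.25
  Fieldwork 93 × 0.36 = 33.48
  Practicals 89 × 0.11 = 9.79
Sum = 71.772
Bonus: 71.772 + 0 = 71.772
71.772 ≥ 60 → Pass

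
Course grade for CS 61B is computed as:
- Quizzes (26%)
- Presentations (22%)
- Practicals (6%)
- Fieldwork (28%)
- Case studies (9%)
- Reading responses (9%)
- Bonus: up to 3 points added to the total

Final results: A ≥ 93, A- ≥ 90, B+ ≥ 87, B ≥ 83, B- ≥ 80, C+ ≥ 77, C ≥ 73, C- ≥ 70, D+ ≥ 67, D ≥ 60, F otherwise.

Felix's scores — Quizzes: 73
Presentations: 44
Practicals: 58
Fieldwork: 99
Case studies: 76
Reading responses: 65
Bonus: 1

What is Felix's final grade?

Weighted total:
  Quizzes 73 × 0.26 = 18.98
  Presentations 44 × 0.22 = 9.68
  Practicals 58 × 0.06 = 3.48
  Fieldwork 99 × 0.28 = 27.72
  Case studies 76 × 0.09 = 6.84
  Reading responses 65 × 0.09 = 5.85
Sum = 72.55
Bonus: 72.55 + 1 = 73.55
73.55 is ≥ 73 and < 77 → C

C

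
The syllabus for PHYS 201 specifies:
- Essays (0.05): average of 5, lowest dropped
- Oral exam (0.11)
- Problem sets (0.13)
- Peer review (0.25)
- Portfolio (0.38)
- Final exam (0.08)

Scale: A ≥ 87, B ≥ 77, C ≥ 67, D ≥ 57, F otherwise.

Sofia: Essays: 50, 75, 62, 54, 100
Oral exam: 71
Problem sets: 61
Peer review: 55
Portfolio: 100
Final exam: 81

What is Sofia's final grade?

Essays: drop 50 → average of remaining 4 = 291/4 = 72.75
Weighted total:
  Essays 72.75 × 0.05 = 3.6375
  Oral exam 71 × 0.11 = 7.81
  Problem sets 61 × 0.13 = 7.93
  Peer review 55 × 0.25 = 13.75
  Portfolio 100 × 0.38 = 38
  Final exam 81 × 0.08 = 6.48
Sum = 77.6075
77.6075 is ≥ 77 and < 87 → B

B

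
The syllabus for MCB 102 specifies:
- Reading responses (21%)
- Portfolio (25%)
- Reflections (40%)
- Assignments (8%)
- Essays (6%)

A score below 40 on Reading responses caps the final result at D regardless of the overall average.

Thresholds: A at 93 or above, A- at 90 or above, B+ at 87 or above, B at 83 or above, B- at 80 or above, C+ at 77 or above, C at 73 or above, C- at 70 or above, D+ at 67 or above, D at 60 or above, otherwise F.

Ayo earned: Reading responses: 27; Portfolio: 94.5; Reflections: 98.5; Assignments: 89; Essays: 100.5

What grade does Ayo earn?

Reading responses score 27 < 40: minimum not met.
Weighted total:
  Reading responses 27 × 0.21 = 5.67
  Portfolio 94.5 × 0.25 = 23.625
  Reflections 98.5 × 0.4 = 39.4
  Assignments 89 × 0.08 = 7.12
  Essays 100.5 × 0.06 = 6.03
Sum = 81.845
81.845 would be B-; cap at D applies → D.

D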